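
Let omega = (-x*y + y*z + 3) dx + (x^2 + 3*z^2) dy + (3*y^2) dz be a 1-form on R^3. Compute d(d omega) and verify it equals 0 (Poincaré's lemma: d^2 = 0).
d(d omega) = 0

Step 1: d omega = sum_{i<j} (∂f_j/∂x_i - ∂f_i/∂x_j) dx_i ∧ dx_j:
  coeff of dx ∧ dy: 3*x - z
  coeff of dx ∧ dz: -y
  coeff of dy ∧ dz: 6*y - 6*z
Step 2: Apply d again to each 2-form coefficient. The only possible 3-form in R^3 is dx ∧ dy ∧ dz, with coefficient
  ∂(coeff of dy∧dz)/∂x - ∂(coeff of dx∧dz)/∂y + ∂(coeff of dx∧dy)/∂z
  = ∂/∂x (6*y - 6*z) - ∂/∂y (-y) + ∂/∂z (3*x - z).
Each of these terms simplifies to sums of mixed partials that cancel in pairs. The result is 0 (by equality of mixed partials for smooth functions — Schwarz / Clairaut).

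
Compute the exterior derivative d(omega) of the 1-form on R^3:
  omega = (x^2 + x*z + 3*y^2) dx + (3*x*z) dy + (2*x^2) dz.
d(omega) = (-6*y + 3*z) dx ∧ dy + (3*x) dx ∧ dz + (-3*x) dy ∧ dz

For a 1-form omega = sum_i f_i dx_i, the exterior derivative is
  d(omega) = sum_{i < j} (∂f_j/∂x_i - ∂f_i/∂x_j) dx_i ∧ dx_j.
  coefficient of dx ∧ dy: ∂f_2/∂x - ∂f_1/∂y = ∂(3*x*z)/∂x - ∂(x^2 + x*z + 3*y^2)/∂y = -6*y + 3*z
  coefficient of dx ∧ dz: ∂f_3/∂x - ∂f_1/∂z = ∂(2*x^2)/∂x - ∂(x^2 + x*z + 3*y^2)/∂z = 3*x
  coefficient of dy ∧ dz: ∂f_3/∂y - ∂f_2/∂z = ∂(2*x^2)/∂y - ∂(3*x*z)/∂z = -3*x
Assembling: d(omega) = (-6*y + 3*z) dx ∧ dy + (3*x) dx ∧ dz + (-3*x) dy ∧ dz.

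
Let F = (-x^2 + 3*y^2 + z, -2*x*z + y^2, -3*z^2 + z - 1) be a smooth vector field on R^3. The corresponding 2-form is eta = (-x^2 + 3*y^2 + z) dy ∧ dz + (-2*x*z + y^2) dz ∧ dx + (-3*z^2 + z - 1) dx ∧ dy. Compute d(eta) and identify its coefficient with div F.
d(eta) = (-2*x + 2*y - 6*z + 1) dx ∧ dy ∧ dz; div F = -2*x + 2*y - 6*z + 1

For a 2-form in R^3 of the form above, applying d gives a 3-form with coefficient ∂P/∂x + ∂Q/∂y + ∂R/∂z:
  ∂P/∂x = -2*x
  ∂Q/∂y = 2*y
  ∂R/∂z = 1 - 6*z
Sum = -2*x + 2*y - 6*z + 1, which is exactly div F.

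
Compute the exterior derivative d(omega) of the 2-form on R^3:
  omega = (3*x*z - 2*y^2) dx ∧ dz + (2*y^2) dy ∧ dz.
d(omega) = (4*y) dx ∧ dy ∧ dz

For a 2-form omega = sum_{i<j} g_{ij} dx_i ∧ dx_j, the exterior derivative is
  d(omega) = sum_{i<j} d(g_{ij}) ∧ dx_i ∧ dx_j = sum_{i<j, k} (∂g_{ij}/∂x_k) dx_k ∧ dx_i ∧ dx_j.
Expand each term, using dx_k ∧ dx_i ∧ dx_j = sgn(permutation) dx_{(a)} ∧ dx_{(b)} ∧ dx_{(c)} with (a < b < c) sorted:
  d(3*x*z - 2*y^2) includes (∂/∂y)(3*x*z - 2*y^2) dy = (-4*y) dy, which multiplied by dx ∧ dz gives (4*y) dx ∧ dy ∧ dz
Collecting like 3-forms: d(omega) = (4*y) dx ∧ dy ∧ dz.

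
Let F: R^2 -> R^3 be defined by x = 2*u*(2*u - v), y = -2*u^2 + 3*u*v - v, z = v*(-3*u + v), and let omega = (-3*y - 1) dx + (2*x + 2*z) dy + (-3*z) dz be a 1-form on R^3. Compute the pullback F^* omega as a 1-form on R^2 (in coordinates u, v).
F^* omega = (16*u^3 - 20*u^2*v - 47*u*v^2 + 24*u*v - 8*u + 15*v^3 - 6*v^2 + 2*v) du + (12*u^3 - 39*u^2*v - 8*u^2 + 33*u*v^2 + 4*u*v + 2*u - 6*v^3 - 2*v^2) dv

Using F^*(f dg) = (f ∘ F) d(g ∘ F), substitute each coordinate x_i by F_i(u, v) in f_i, and replace dx_i by d F_i = (∂F_i/∂u) du + (∂F_i/∂v) dv.
  For the x component: f_1(F) = 6*u^2 - 9*u*v + 3*v - 1; d F_1 = (8*u - 2*v) du + (-2*u) dv
  For the y component: f_2(F) = 8*u^2 - 10*u*v + 2*v^2; d F_2 = (-4*u + 3*v) du + (3*u - 1) dv
  For the z component: f_3(F) = 3*v*(3*u - v); d F_3 = (-3*v) du + (-3*u + 2*v) dv
Combining and collecting du, dv coefficients:
  coeff of du: 16*u^3 - 20*u^2*v - 47*u*v^2 + 24*u*v - 8*u + 15*v^3 - 6*v^2 + 2*v
  coeff of dv: 12*u^3 - 39*u^2*v - 8*u^2 + 33*u*v^2 + 4*u*v + 2*u - 6*v^3 - 2*v^2
F^* omega = (16*u^3 - 20*u^2*v - 47*u*v^2 + 24*u*v - 8*u + 15*v^3 - 6*v^2 + 2*v) du + (12*u^3 - 39*u^2*v - 8*u^2 + 33*u*v^2 + 4*u*v + 2*u - 6*v^3 - 2*v^2) dv.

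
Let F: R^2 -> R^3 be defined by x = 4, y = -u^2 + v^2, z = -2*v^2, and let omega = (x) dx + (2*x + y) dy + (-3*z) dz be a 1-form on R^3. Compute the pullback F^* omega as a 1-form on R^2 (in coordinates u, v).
F^* omega = (2*u*(u^2 - v^2 - 8)) du + (2*v*(-u^2 - 11*v^2 + 8)) dv

Using F^*(f dg) = (f ∘ F) d(g ∘ F), substitute each coordinate x_i by F_i(u, v) in f_i, and replace dx_i by d F_i = (∂F_i/∂u) du + (∂F_i/∂v) dv.
  For the x component: f_1(F) = 4; d F_1 = (0) du + (0) dv
  For the y component: f_2(F) = -u^2 + v^2 + 8; d F_2 = (-2*u) du + (2*v) dv
  For the z component: f_3(F) = 6*v^2; d F_3 = (0) du + (-4*v) dv
Combining and collecting du, dv coefficients:
  coeff of du: 2*u*(u^2 - v^2 - 8)
  coeff of dv: 2*v*(-u^2 - 11*v^2 + 8)
F^* omega = (2*u*(u^2 - v^2 - 8)) du + (2*v*(-u^2 - 11*v^2 + 8)) dv.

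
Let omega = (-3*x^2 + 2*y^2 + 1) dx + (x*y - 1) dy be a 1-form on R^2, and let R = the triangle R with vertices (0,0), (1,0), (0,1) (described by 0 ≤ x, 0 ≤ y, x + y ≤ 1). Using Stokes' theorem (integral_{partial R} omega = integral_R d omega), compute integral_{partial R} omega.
integral_(partial R) omega = -1/2

Stokes: integral_partial_R omega = integral_R d omega with d omega = (∂Q/∂x - ∂P/∂y) dx ∧ dy.
  ∂Q/∂x = y
  ∂P/∂y = 4*y
  integrand = ∂Q/∂x - ∂P/∂y = -3*y.
Integrating over R: integral_0^1 integral_0^{1-x} (-3*y) dy dx = -1/2.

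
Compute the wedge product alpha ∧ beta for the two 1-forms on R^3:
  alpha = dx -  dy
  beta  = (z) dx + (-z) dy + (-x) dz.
alpha ∧ beta = (-x) dx ∧ dz + (x) dy ∧ dz

Distribute the wedge, using dx_i ∧ dx_j = -dx_j ∧ dx_i and dx_i ∧ dx_i = 0. For each pair (i, j) with i < j, the coefficient of dx_i ∧ dx_j in alpha ∧ beta is (alpha_i * beta_j - alpha_j * beta_i). Collecting: alpha ∧ beta = (-x) dx ∧ dz + (x) dy ∧ dz.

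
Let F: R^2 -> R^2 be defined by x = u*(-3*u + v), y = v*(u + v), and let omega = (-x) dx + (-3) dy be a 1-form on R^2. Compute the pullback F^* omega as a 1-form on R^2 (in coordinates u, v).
F^* omega = (-18*u^3 + 9*u^2*v - u*v^2 - 3*v) du + (3*u^3 - u^2*v - 3*u - 6*v) dv

Using F^*(f dg) = (f ∘ F) d(g ∘ F), substitute each coordinate x_i by F_i(u, v) in f_i, and replace dx_i by d F_i = (∂F_i/∂u) du + (∂F_i/∂v) dv.
  For the x component: f_1(F) = u*(3*u - v); d F_1 = (-6*u + v) du + (u) dv
  For the y component: f_2(F) = -3; d F_2 = (v) du + (u + 2*v) dv
Combining and collecting du, dv coefficients:
  coeff of du: -18*u^3 + 9*u^2*v - u*v^2 - 3*v
  coeff of dv: 3*u^3 - u^2*v - 3*u - 6*v
F^* omega = (-18*u^3 + 9*u^2*v - u*v^2 - 3*v) du + (3*u^3 - u^2*v - 3*u - 6*v) dv.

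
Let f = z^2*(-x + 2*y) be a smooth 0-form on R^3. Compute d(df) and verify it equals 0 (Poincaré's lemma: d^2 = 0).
d(df) = 0

Step 1: df = sum_i (∂f/∂x_i) dx_i = (-z^2) dx + (2*z^2) dy + (2*z*(-x + 2*y)) dz.
Step 2: Apply d again. Using the 1-form formula, the coefficient of dx ∧ dy in d(df) is ∂^2 f/∂x ∂y - ∂^2 f/∂y ∂x = (0) - (0) = 0 (equality of mixed partials for smooth f).
Similarly for dx ∧ dz and dy ∧ dz — all coefficients vanish. So d(df) = 0.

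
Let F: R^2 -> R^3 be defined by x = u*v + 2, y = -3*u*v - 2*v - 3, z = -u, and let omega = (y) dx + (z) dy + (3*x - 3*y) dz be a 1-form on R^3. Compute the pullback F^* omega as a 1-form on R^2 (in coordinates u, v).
F^* omega = (-3*u*v^2 - 9*u*v - 2*v^2 - 9*v - 15) du + (u*(-3*u*v + 3*u - 2*v - 1)) dv

Using F^*(f dg) = (f ∘ F) d(g ∘ F), substitute each coordinate x_i by F_i(u, v) in f_i, and replace dx_i by d F_i = (∂F_i/∂u) du + (∂F_i/∂v) dv.
  For the x component: f_1(F) = -3*u*v - 2*v - 3; d F_1 = (v) du + (u) dv
  For the y component: f_2(F) = -u; d F_2 = (-3*v) du + (-3*u - 2) dv
  For the z component: f_3(F) = 12*u*v + 6*v + 15; d F_3 = (-1) du + (0) dv
Combining and collecting du, dv coefficients:
  coeff of du: -3*u*v^2 - 9*u*v - 2*v^2 - 9*v - 15
  coeff of dv: u*(-3*u*v + 3*u - 2*v - 1)
F^* omega = (-3*u*v^2 - 9*u*v - 2*v^2 - 9*v - 15) du + (u*(-3*u*v + 3*u - 2*v - 1)) dv.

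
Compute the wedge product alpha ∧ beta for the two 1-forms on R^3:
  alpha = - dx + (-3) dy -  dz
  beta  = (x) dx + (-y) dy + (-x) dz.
alpha ∧ beta = (3*x + y) dx ∧ dy + (2*x) dx ∧ dz + (3*x - y) dy ∧ dz

Distribute the wedge, using dx_i ∧ dx_j = -dx_j ∧ dx_i and dx_i ∧ dx_i = 0. For each pair (i, j) with i < j, the coefficient of dx_i ∧ dx_j in alpha ∧ beta is (alpha_i * beta_j - alpha_j * beta_i). Collecting: alpha ∧ beta = (3*x + y) dx ∧ dy + (2*x) dx ∧ dz + (3*x - y) dy ∧ dz.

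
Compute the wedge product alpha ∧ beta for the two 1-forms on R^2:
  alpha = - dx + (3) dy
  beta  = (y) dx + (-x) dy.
alpha ∧ beta = (x - 3*y) dx ∧ dy

Distribute the wedge, using dx_i ∧ dx_j = -dx_j ∧ dx_i and dx_i ∧ dx_i = 0. For each pair (i, j) with i < j, the coefficient of dx_i ∧ dx_j in alpha ∧ beta is (alpha_i * beta_j - alpha_j * beta_i). Collecting: alpha ∧ beta = (x - 3*y) dx ∧ dy.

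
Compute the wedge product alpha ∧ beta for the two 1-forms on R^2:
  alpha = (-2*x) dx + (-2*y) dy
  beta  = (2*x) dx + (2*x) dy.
alpha ∧ beta = (4*x*(-x + y)) dx ∧ dy

Distribute the wedge, using dx_i ∧ dx_j = -dx_j ∧ dx_i and dx_i ∧ dx_i = 0. For each pair (i, j) with i < j, the coefficient of dx_i ∧ dx_j in alpha ∧ beta is (alpha_i * beta_j - alpha_j * beta_i). Collecting: alpha ∧ beta = (4*x*(-x + y)) dx ∧ dy.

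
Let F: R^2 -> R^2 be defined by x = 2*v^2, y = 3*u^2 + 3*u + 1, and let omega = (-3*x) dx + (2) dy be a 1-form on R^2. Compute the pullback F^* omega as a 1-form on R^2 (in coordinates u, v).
F^* omega = (12*u + 6) du + (-24*v^3) dv

Using F^*(f dg) = (f ∘ F) d(g ∘ F), substitute each coordinate x_i by F_i(u, v) in f_i, and replace dx_i by d F_i = (∂F_i/∂u) du + (∂F_i/∂v) dv.
  For the x component: f_1(F) = -6*v^2; d F_1 = (0) du + (4*v) dv
  For the y component: f_2(F) = 2; d F_2 = (6*u + 3) du + (0) dv
Combining and collecting du, dv coefficients:
  coeff of du: 12*u + 6
  coeff of dv: -24*v^3
F^* omega = (12*u + 6) du + (-24*v^3) dv.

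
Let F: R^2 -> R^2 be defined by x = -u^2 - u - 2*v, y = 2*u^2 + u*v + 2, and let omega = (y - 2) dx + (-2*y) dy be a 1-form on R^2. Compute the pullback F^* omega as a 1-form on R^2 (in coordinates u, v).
F^* omega = (-20*u^3 - 14*u^2*v - 2*u^2 - 2*u*v^2 - u*v - 16*u - 4*v) du + (2*u*(-2*u^2 - u*v - 2*u - v - 2)) dv

Using F^*(f dg) = (f ∘ F) d(g ∘ F), substitute each coordinate x_i by F_i(u, v) in f_i, and replace dx_i by d F_i = (∂F_i/∂u) du + (∂F_i/∂v) dv.
  For the x component: f_1(F) = u*(2*u + v); d F_1 = (-2*u - 1) du + (-2) dv
  For the y component: f_2(F) = -4*u^2 - 2*u*v - 4; d F_2 = (4*u + v) du + (u) dv
Combining and collecting du, dv coefficients:
  coeff of du: -20*u^3 - 14*u^2*v - 2*u^2 - 2*u*v^2 - u*v - 16*u - 4*v
  coeff of dv: 2*u*(-2*u^2 - u*v - 2*u - v - 2)
F^* omega = (-20*u^3 - 14*u^2*v - 2*u^2 - 2*u*v^2 - u*v - 16*u - 4*v) du + (2*u*(-2*u^2 - u*v - 2*u - v - 2)) dv.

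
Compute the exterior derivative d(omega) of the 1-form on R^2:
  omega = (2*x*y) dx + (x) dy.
d(omega) = (1 - 2*x) dx ∧ dy

For a 1-form omega = sum_i f_i dx_i, the exterior derivative is
  d(omega) = sum_{i < j} (∂f_j/∂x_i - ∂f_i/∂x_j) dx_i ∧ dx_j.
  coefficient of dx ∧ dy: ∂f_2/∂x - ∂f_1/∂y = ∂(x)/∂x - ∂(2*x*y)/∂y = 1 - 2*x
Assembling: d(omega) = (1 - 2*x) dx ∧ dy.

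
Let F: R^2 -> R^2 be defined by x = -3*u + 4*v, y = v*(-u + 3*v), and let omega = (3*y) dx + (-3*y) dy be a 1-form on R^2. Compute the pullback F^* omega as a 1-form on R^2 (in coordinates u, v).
F^* omega = (3*v*(-u*v + 3*u + 3*v^2 - 9*v)) du + (3*v*(-u^2 + 9*u*v - 4*u - 18*v^2 + 12*v)) dv

Using F^*(f dg) = (f ∘ F) d(g ∘ F), substitute each coordinate x_i by F_i(u, v) in f_i, and replace dx_i by d F_i = (∂F_i/∂u) du + (∂F_i/∂v) dv.
  For the x component: f_1(F) = 3*v*(-u + 3*v); d F_1 = (-3) du + (4) dv
  For the y component: f_2(F) = 3*v*(u - 3*v); d F_2 = (-v) du + (-u + 6*v) dv
Combining and collecting du, dv coefficients:
  coeff of du: 3*v*(-u*v + 3*u + 3*v^2 - 9*v)
  coeff of dv: 3*v*(-u^2 + 9*u*v - 4*u - 18*v^2 + 12*v)
F^* omega = (3*v*(-u*v + 3*u + 3*v^2 - 9*v)) du + (3*v*(-u^2 + 9*u*v - 4*u - 18*v^2 + 12*v)) dv.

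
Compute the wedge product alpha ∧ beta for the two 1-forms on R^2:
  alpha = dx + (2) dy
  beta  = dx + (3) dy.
alpha ∧ beta = (1) dx ∧ dy

Distribute the wedge, using dx_i ∧ dx_j = -dx_j ∧ dx_i and dx_i ∧ dx_i = 0. For each pair (i, j) with i < j, the coefficient of dx_i ∧ dx_j in alpha ∧ beta is (alpha_i * beta_j - alpha_j * beta_i). Collecting: alpha ∧ beta = (1) dx ∧ dy.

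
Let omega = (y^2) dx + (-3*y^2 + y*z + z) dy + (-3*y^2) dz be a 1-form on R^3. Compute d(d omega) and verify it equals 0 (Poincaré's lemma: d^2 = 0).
d(d omega) = 0

Step 1: d omega = sum_{i<j} (∂f_j/∂x_i - ∂f_i/∂x_j) dx_i ∧ dx_j:
  coeff of dx ∧ dy: -2*y
  coeff of dx ∧ dz: 0
  coeff of dy ∧ dz: -7*y - 1
Step 2: Apply d again to each 2-form coefficient. The only possible 3-form in R^3 is dx ∧ dy ∧ dz, with coefficient
  ∂(coeff of dy∧dz)/∂x - ∂(coeff of dx∧dz)/∂y + ∂(coeff of dx∧dy)/∂z
  = ∂/∂x (-7*y - 1) - ∂/∂y (0) + ∂/∂z (-2*y).
Each of these terms simplifies to sums of mixed partials that cancel in pairs. The result is 0 (by equality of mixed partials for smooth functions — Schwarz / Clairaut).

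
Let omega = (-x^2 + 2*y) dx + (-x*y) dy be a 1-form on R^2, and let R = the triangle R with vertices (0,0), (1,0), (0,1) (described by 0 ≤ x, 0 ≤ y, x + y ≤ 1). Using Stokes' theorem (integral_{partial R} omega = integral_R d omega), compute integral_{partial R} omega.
integral_(partial R) omega = -7/6

Stokes: integral_partial_R omega = integral_R d omega with d omega = (∂Q/∂x - ∂P/∂y) dx ∧ dy.
  ∂Q/∂x = -y
  ∂P/∂y = 2
  integrand = ∂Q/∂x - ∂P/∂y = -y - 2.
Integrating over R: integral_0^1 integral_0^{1-x} (-y - 2) dy dx = -7/6.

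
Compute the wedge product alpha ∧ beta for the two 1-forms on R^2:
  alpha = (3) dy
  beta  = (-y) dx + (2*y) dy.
alpha ∧ beta = (3*y) dx ∧ dy

Distribute the wedge, using dx_i ∧ dx_j = -dx_j ∧ dx_i and dx_i ∧ dx_i = 0. For each pair (i, j) with i < j, the coefficient of dx_i ∧ dx_j in alpha ∧ beta is (alpha_i * beta_j - alpha_j * beta_i). Collecting: alpha ∧ beta = (3*y) dx ∧ dy.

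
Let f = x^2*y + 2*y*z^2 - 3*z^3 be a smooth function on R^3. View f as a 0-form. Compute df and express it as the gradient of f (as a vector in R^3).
df = (2*x*y) dx + (x^2 + 2*z^2) dy + (z*(4*y - 9*z)) dz; grad f = (2*x*y, x^2 + 2*z^2, z*(4*y - 9*z))

For a 0-form f, d f = (∂f/∂x) dx + (∂f/∂y) dy + (∂f/∂z) dz. The components of the vector representation are exactly the entries of grad f in Cartesian coordinates:
  ∂f/∂x = 2*x*y
  ∂f/∂y = x^2 + 2*z^2
  ∂f/∂z = z*(4*y - 9*z).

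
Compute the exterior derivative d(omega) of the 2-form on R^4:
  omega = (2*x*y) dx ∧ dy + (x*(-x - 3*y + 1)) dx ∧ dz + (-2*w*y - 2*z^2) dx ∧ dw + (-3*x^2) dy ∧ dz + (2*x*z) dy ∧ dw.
d(omega) = (-3*x) dx ∧ dy ∧ dz + (2*w + 2*z) dx ∧ dy ∧ dw + (4*z) dx ∧ dz ∧ dw + (-2*x) dy ∧ dz ∧ dw

For a 2-form omega = sum_{i<j} g_{ij} dx_i ∧ dx_j, the exterior derivative is
  d(omega) = sum_{i<j} d(g_{ij}) ∧ dx_i ∧ dx_j = sum_{i<j, k} (∂g_{ij}/∂x_k) dx_k ∧ dx_i ∧ dx_j.
Expand each term, using dx_k ∧ dx_i ∧ dx_j = sgn(permutation) dx_{(a)} ∧ dx_{(b)} ∧ dx_{(c)} with (a < b < c) sorted:
  d(x*(-x - 3*y + 1)) includes (∂/∂y)(x*(-x - 3*y + 1)) dy = (-3*x) dy, which multiplied by dx ∧ dz gives (3*x) dx ∧ dy ∧ dz
  d(-2*w*y - 2*z^2) includes (∂/∂y)(-2*w*y - 2*z^2) dy = (-2*w) dy, which multiplied by dx ∧ dw gives (2*w) dx ∧ dy ∧ dw
  d(-2*w*y - 2*z^2) includes (∂/∂z)(-2*w*y - 2*z^2) dz = (-4*z) dz, which multiplied by dx ∧ dw gives (4*z) dx ∧ dz ∧ dw
  d(-3*x^2) includes (∂/∂x)(-3*x^2) dx = (-6*x) dx, which multiplied by dy ∧ dz gives (-6*x) dx ∧ dy ∧ dz
  d(2*x*z) includes (∂/∂x)(2*x*z) dx = (2*z) dx, which multiplied by dy ∧ dw gives (2*z) dx ∧ dy ∧ dw
  d(2*x*z) includes (∂/∂z)(2*x*z) dz = (2*x) dz, which multiplied by dy ∧ dw gives (-2*x) dy ∧ dz ∧ dw
Collecting like 3-forms: d(omega) = (-3*x) dx ∧ dy ∧ dz + (2*w + 2*z) dx ∧ dy ∧ dw + (4*z) dx ∧ dz ∧ dw + (-2*x) dy ∧ dz ∧ dw.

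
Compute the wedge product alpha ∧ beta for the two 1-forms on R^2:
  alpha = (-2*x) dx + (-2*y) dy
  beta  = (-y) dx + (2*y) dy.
alpha ∧ beta = (-2*y*(2*x + y)) dx ∧ dy

Distribute the wedge, using dx_i ∧ dx_j = -dx_j ∧ dx_i and dx_i ∧ dx_i = 0. For each pair (i, j) with i < j, the coefficient of dx_i ∧ dx_j in alpha ∧ beta is (alpha_i * beta_j - alpha_j * beta_i). Collecting: alpha ∧ beta = (-2*y*(2*x + y)) dx ∧ dy.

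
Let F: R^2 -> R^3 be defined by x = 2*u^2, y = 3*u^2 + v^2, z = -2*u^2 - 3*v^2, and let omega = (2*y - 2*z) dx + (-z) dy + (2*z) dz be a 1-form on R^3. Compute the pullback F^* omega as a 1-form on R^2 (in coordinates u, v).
F^* omega = (68*u^3 + 74*u*v^2) du + (28*u^2*v + 42*v^3) dv

Using F^*(f dg) = (f ∘ F) d(g ∘ F), substitute each coordinate x_i by F_i(u, v) in f_i, and replace dx_i by d F_i = (∂F_i/∂u) du + (∂F_i/∂v) dv.
  For the x component: f_1(F) = 10*u^2 + 8*v^2; d F_1 = (4*u) du + (0) dv
  For the y component: f_2(F) = 2*u^2 + 3*v^2; d F_2 = (6*u) du + (2*v) dv
  For the z component: f_3(F) = -4*u^2 - 6*v^2; d F_3 = (-4*u) du + (-6*v) dv
Combining and collecting du, dv coefficients:
  coeff of du: 68*u^3 + 74*u*v^2
  coeff of dv: 28*u^2*v + 42*v^3
F^* omega = (68*u^3 + 74*u*v^2) du + (28*u^2*v + 42*v^3) dv.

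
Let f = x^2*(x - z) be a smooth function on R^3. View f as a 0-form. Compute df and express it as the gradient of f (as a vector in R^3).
df = (x*(3*x - 2*z)) dx + (0) dy + (-x^2) dz; grad f = (x*(3*x - 2*z), 0, -x^2)

For a 0-form f, d f = (∂f/∂x) dx + (∂f/∂y) dy + (∂f/∂z) dz. The components of the vector representation are exactly the entries of grad f in Cartesian coordinates:
  ∂f/∂x = x*(3*x - 2*z)
  ∂f/∂y = 0
  ∂f/∂z = -x^2.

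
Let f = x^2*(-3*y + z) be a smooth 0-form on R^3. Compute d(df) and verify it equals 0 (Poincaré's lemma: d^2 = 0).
d(df) = 0

Step 1: df = sum_i (∂f/∂x_i) dx_i = (2*x*(-3*y + z)) dx + (-3*x^2) dy + (x^2) dz.
Step 2: Apply d again. Using the 1-form formula, the coefficient of dx ∧ dy in d(df) is ∂^2 f/∂x ∂y - ∂^2 f/∂y ∂x = (-6*x) - (-6*x) = 0 (equality of mixed partials for smooth f).
Similarly for dx ∧ dz and dy ∧ dz — all coefficients vanish. So d(df) = 0.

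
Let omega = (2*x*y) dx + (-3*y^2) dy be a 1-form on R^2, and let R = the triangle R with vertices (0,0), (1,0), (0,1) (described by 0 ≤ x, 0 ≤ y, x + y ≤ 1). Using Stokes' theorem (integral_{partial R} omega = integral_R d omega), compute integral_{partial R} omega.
integral_(partial R) omega = -1/3

Stokes: integral_partial_R omega = integral_R d omega with d omega = (∂Q/∂x - ∂P/∂y) dx ∧ dy.
  ∂Q/∂x = 0
  ∂P/∂y = 2*x
  integrand = ∂Q/∂x - ∂P/∂y = -2*x.
Integrating over R: integral_0^1 integral_0^{1-x} (-2*x) dy dx = -1/3.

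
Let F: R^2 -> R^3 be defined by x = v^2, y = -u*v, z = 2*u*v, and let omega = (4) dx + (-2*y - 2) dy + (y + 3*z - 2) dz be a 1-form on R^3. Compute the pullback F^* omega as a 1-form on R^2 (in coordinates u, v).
F^* omega = (2*v*(4*u*v - 1)) du + (8*u^2*v - 2*u + 8*v) dv

Using F^*(f dg) = (f ∘ F) d(g ∘ F), substitute each coordinate x_i by F_i(u, v) in f_i, and replace dx_i by d F_i = (∂F_i/∂u) du + (∂F_i/∂v) dv.
  For the x component: f_1(F) = 4; d F_1 = (0) du + (2*v) dv
  For the y component: f_2(F) = 2*u*v - 2; d F_2 = (-v) du + (-u) dv
  For the z component: f_3(F) = 5*u*v - 2; d F_3 = (2*v) du + (2*u) dv
Combining and collecting du, dv coefficients:
  coeff of du: 2*v*(4*u*v - 1)
  coeff of dv: 8*u^2*v - 2*u + 8*v
F^* omega = (2*v*(4*u*v - 1)) du + (8*u^2*v - 2*u + 8*v) dv.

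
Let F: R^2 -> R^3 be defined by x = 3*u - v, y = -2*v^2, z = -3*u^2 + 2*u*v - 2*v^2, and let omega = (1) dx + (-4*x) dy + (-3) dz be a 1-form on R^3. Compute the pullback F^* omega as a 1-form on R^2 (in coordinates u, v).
F^* omega = (18*u - 6*v + 3) du + (48*u*v - 6*u - 16*v^2 + 12*v - 1) dv

Using F^*(f dg) = (f ∘ F) d(g ∘ F), substitute each coordinate x_i by F_i(u, v) in f_i, and replace dx_i by d F_i = (∂F_i/∂u) du + (∂F_i/∂v) dv.
  For the x component: f_1(F) = 1; d F_1 = (3) du + (-1) dv
  For the y component: f_2(F) = -12*u + 4*v; d F_2 = (0) du + (-4*v) dv
  For the z component: f_3(F) = -3; d F_3 = (-6*u + 2*v) du + (2*u - 4*v) dv
Combining and collecting du, dv coefficients:
  coeff of du: 18*u - 6*v + 3
  coeff of dv: 48*u*v - 6*u - 16*v^2 + 12*v - 1
F^* omega = (18*u - 6*v + 3) du + (48*u*v - 6*u - 16*v^2 + 12*v - 1) dv.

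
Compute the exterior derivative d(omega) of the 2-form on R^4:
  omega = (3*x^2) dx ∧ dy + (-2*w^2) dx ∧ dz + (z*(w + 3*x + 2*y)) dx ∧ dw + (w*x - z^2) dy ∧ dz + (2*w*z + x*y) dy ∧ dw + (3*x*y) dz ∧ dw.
d(omega) = (-5*w - 3*x + y) dx ∧ dz ∧ dw + (y - 2*z) dx ∧ dy ∧ dw + (w) dx ∧ dy ∧ dz + (-2*w + 4*x) dy ∧ dz ∧ dw

For a 2-form omega = sum_{i<j} g_{ij} dx_i ∧ dx_j, the exterior derivative is
  d(omega) = sum_{i<j} d(g_{ij}) ∧ dx_i ∧ dx_j = sum_{i<j, k} (∂g_{ij}/∂x_k) dx_k ∧ dx_i ∧ dx_j.
Expand each term, using dx_k ∧ dx_i ∧ dx_j = sgn(permutation) dx_{(a)} ∧ dx_{(b)} ∧ dx_{(c)} with (a < b < c) sorted:
  d(-2*w^2) includes (∂/∂w)(-2*w^2) dw = (-4*w) dw, which multiplied by dx ∧ dz gives (-4*w) dx ∧ dz ∧ dw
  d(z*(w + 3*x + 2*y)) includes (∂/∂y)(z*(w + 3*x + 2*y)) dy = (2*z) dy, which multiplied by dx ∧ dw gives (-2*z) dx ∧ dy ∧ dw
  d(z*(w + 3*x + 2*y)) includes (∂/∂z)(z*(w + 3*x + 2*y)) dz = (w + 3*x + 2*y) dz, which multiplied by dx ∧ dw gives (-w - 3*x - 2*y) dx ∧ dz ∧ dw
  d(w*x - z^2) includes (∂/∂x)(w*x - z^2) dx = (w) dx, which multiplied by dy ∧ dz gives (w) dx ∧ dy ∧ dz
  d(w*x - z^2) includes (∂/∂w)(w*x - z^2) dw = (x) dw, which multiplied by dy ∧ dz gives (x) dy ∧ dz ∧ dw
  d(2*w*z + x*y) includes (∂/∂x)(2*w*z + x*y) dx = (y) dx, which multiplied by dy ∧ dw gives (y) dx ∧ dy ∧ dw
  d(2*w*z + x*y) includes (∂/∂z)(2*w*z + x*y) dz = (2*w) dz, which multiplied by dy ∧ dw gives (-2*w) dy ∧ dz ∧ dw
  d(3*x*y) includes (∂/∂x)(3*x*y) dx = (3*y) dx, which multiplied by dz ∧ dw gives (3*y) dx ∧ dz ∧ dw
  d(3*x*y) includes (∂/∂y)(3*x*y) dy = (3*x) dy, which multiplied by dz ∧ dw gives (3*x) dy ∧ dz ∧ dw
Collecting like 3-forms: d(omega) = (-5*w - 3*x + y) dx ∧ dz ∧ dw + (y - 2*z) dx ∧ dy ∧ dw + (w) dx ∧ dy ∧ dz + (-2*w + 4*x) dy ∧ dz ∧ dw.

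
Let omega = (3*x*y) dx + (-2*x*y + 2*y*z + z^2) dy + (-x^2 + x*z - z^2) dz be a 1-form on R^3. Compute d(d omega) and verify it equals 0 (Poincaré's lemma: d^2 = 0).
d(d omega) = 0

Step 1: d omega = sum_{i<j} (∂f_j/∂x_i - ∂f_i/∂x_j) dx_i ∧ dx_j:
  coeff of dx ∧ dy: -3*x - 2*y
  coeff of dx ∧ dz: -2*x + z
  coeff of dy ∧ dz: -2*y - 2*z
Step 2: Apply d again to each 2-form coefficient. The only possible 3-form in R^3 is dx ∧ dy ∧ dz, with coefficient
  ∂(coeff of dy∧dz)/∂x - ∂(coeff of dx∧dz)/∂y + ∂(coeff of dx∧dy)/∂z
  = ∂/∂x (-2*y - 2*z) - ∂/∂y (-2*x + z) + ∂/∂z (-3*x - 2*y).
Each of these terms simplifies to sums of mixed partials that cancel in pairs. The result is 0 (by equality of mixed partials for smooth functions — Schwarz / Clairaut).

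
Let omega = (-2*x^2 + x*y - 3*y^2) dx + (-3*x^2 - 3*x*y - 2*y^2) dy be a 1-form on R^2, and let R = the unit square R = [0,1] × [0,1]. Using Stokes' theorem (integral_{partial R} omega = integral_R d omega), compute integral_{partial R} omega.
integral_(partial R) omega = -2

Stokes: integral_partial_R omega = integral_R d omega with d omega = (∂Q/∂x - ∂P/∂y) dx ∧ dy.
  ∂Q/∂x = -6*x - 3*y
  ∂P/∂y = x - 6*y
  integrand = ∂Q/∂x - ∂P/∂y = -7*x + 3*y.
Integrating over R: integral_0^1 integral_0^1 (-7*x + 3*y) dx dy = -2.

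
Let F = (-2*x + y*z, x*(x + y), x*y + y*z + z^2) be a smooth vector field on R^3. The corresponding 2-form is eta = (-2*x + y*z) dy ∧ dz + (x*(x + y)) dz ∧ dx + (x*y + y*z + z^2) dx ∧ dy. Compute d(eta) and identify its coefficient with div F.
d(eta) = (x + y + 2*z - 2) dx ∧ dy ∧ dz; div F = x + y + 2*z - 2

For a 2-form in R^3 of the form above, applying d gives a 3-form with coefficient ∂P/∂x + ∂Q/∂y + ∂R/∂z:
  ∂P/∂x = -2
  ∂Q/∂y = x
  ∂R/∂z = y + 2*z
Sum = x + y + 2*z - 2, which is exactly div F.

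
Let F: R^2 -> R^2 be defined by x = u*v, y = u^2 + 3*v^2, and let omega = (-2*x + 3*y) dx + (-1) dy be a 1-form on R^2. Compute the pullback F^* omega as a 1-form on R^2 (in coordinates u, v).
F^* omega = (3*u^2*v - 2*u*v^2 - 2*u + 9*v^3) du + (3*u^3 - 2*u^2*v + 9*u*v^2 - 6*v) dv

Using F^*(f dg) = (f ∘ F) d(g ∘ F), substitute each coordinate x_i by F_i(u, v) in f_i, and replace dx_i by d F_i = (∂F_i/∂u) du + (∂F_i/∂v) dv.
  For the x component: f_1(F) = 3*u^2 - 2*u*v + 9*v^2; d F_1 = (v) du + (u) dv
  For the y component: f_2(F) = -1; d F_2 = (2*u) du + (6*v) dv
Combining and collecting du, dv coefficients:
  coeff of du: 3*u^2*v - 2*u*v^2 - 2*u + 9*v^3
  coeff of dv: 3*u^3 - 2*u^2*v + 9*u*v^2 - 6*v
F^* omega = (3*u^2*v - 2*u*v^2 - 2*u + 9*v^3) du + (3*u^3 - 2*u^2*v + 9*u*v^2 - 6*v) dv.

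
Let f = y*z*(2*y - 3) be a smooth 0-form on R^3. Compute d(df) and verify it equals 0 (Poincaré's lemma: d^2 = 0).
d(df) = 0

Step 1: df = sum_i (∂f/∂x_i) dx_i = (0) dx + (z*(4*y - 3)) dy + (y*(2*y - 3)) dz.
Step 2: Apply d again. Using the 1-form formula, the coefficient of dx ∧ dy in d(df) is ∂^2 f/∂x ∂y - ∂^2 f/∂y ∂x = (0) - (0) = 0 (equality of mixed partials for smooth f).
Similarly for dx ∧ dz and dy ∧ dz — all coefficients vanish. So d(df) = 0.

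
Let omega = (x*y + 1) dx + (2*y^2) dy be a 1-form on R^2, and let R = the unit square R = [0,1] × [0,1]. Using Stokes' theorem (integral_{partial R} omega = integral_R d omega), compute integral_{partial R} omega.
integral_(partial R) omega = -1/2

Stokes: integral_partial_R omega = integral_R d omega with d omega = (∂Q/∂x - ∂P/∂y) dx ∧ dy.
  ∂Q/∂x = 0
  ∂P/∂y = x
  integrand = ∂Q/∂x - ∂P/∂y = -x.
Integrating over R: integral_0^1 integral_0^1 (-x) dx dy = -1/2.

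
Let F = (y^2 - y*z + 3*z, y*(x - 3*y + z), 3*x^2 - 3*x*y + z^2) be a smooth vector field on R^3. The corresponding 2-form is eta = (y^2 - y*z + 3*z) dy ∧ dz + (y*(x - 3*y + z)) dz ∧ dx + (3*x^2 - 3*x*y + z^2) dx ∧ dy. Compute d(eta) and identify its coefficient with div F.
d(eta) = (x - 6*y + 3*z) dx ∧ dy ∧ dz; div F = x - 6*y + 3*z

For a 2-form in R^3 of the form above, applying d gives a 3-form with coefficient ∂P/∂x + ∂Q/∂y + ∂R/∂z:
  ∂P/∂x = 0
  ∂Q/∂y = x - 6*y + z
  ∂R/∂z = 2*z
Sum = x - 6*y + 3*z, which is exactly div F.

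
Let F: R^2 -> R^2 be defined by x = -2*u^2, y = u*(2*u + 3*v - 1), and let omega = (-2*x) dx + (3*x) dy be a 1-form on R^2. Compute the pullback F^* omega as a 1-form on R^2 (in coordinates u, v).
F^* omega = (u^2*(-40*u - 18*v + 6)) du + (-18*u^3) dv

Using F^*(f dg) = (f ∘ F) d(g ∘ F), substitute each coordinate x_i by F_i(u, v) in f_i, and replace dx_i by d F_i = (∂F_i/∂u) du + (∂F_i/∂v) dv.
  For the x component: f_1(F) = 4*u^2; d F_1 = (-4*u) du + (0) dv
  For the y component: f_2(F) = -6*u^2; d F_2 = (4*u + 3*v - 1) du + (3*u) dv
Combining and collecting du, dv coefficients:
  coeff of du: u^2*(-40*u - 18*v + 6)
  coeff of dv: -18*u^3
F^* omega = (u^2*(-40*u - 18*v + 6)) du + (-18*u^3) dv.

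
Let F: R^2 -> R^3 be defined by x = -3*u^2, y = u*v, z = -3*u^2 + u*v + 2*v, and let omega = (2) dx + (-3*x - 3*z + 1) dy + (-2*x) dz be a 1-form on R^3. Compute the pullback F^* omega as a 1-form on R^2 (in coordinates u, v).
F^* omega = (-36*u^3 + 24*u^2*v - 3*u*v^2 - 12*u - 6*v^2 + v) du + (u*(24*u^2 - 3*u*v + 12*u - 6*v + 1)) dv

Using F^*(f dg) = (f ∘ F) d(g ∘ F), substitute each coordinate x_i by F_i(u, v) in f_i, and replace dx_i by d F_i = (∂F_i/∂u) du + (∂F_i/∂v) dv.
  For the x component: f_1(F) = 2; d F_1 = (-6*u) du + (0) dv
  For the y component: f_2(F) = 18*u^2 - 3*u*v - 6*v + 1; d F_2 = (v) du + (u) dv
  For the z component: f_3(F) = 6*u^2; d F_3 = (-6*u + v) du + (u + 2) dv
Combining and collecting du, dv coefficients:
  coeff of du: -36*u^3 + 24*u^2*v - 3*u*v^2 - 12*u - 6*v^2 + v
  coeff of dv: u*(24*u^2 - 3*u*v + 12*u - 6*v + 1)
F^* omega = (-36*u^3 + 24*u^2*v - 3*u*v^2 - 12*u - 6*v^2 + v) du + (u*(24*u^2 - 3*u*v + 12*u - 6*v + 1)) dv.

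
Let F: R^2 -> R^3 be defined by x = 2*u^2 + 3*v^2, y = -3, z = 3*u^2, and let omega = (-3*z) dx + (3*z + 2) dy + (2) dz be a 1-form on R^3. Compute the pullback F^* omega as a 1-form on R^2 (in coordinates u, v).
F^* omega = (-36*u^3 + 12*u) du + (-54*u^2*v) dv

Using F^*(f dg) = (f ∘ F) d(g ∘ F), substitute each coordinate x_i by F_i(u, v) in f_i, and replace dx_i by d F_i = (∂F_i/∂u) du + (∂F_i/∂v) dv.
  For the x component: f_1(F) = -9*u^2; d F_1 = (4*u) du + (6*v) dv
  For the y component: f_2(F) = 9*u^2 + 2; d F_2 = (0) du + (0) dv
  For the z component: f_3(F) = 2; d F_3 = (6*u) du + (0) dv
Combining and collecting du, dv coefficients:
  coeff of du: -36*u^3 + 12*u
  coeff of dv: -54*u^2*v
F^* omega = (-36*u^3 + 12*u) du + (-54*u^2*v) dv.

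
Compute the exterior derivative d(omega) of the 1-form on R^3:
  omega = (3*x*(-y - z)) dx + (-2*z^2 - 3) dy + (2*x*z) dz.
d(omega) = (3*x) dx ∧ dy + (3*x + 2*z) dx ∧ dz + (4*z) dy ∧ dz

For a 1-form omega = sum_i f_i dx_i, the exterior derivative is
  d(omega) = sum_{i < j} (∂f_j/∂x_i - ∂f_i/∂x_j) dx_i ∧ dx_j.
  coefficient of dx ∧ dy: ∂f_2/∂x - ∂f_1/∂y = ∂(-2*z^2 - 3)/∂x - ∂(3*x*(-y - z))/∂y = 3*x
  coefficient of dx ∧ dz: ∂f_3/∂x - ∂f_1/∂z = ∂(2*x*z)/∂x - ∂(3*x*(-y - z))/∂z = 3*x + 2*z
  coefficient of dy ∧ dz: ∂f_3/∂y - ∂f_2/∂z = ∂(2*x*z)/∂y - ∂(-2*z^2 - 3)/∂z = 4*z
Assembling: d(omega) = (3*x) dx ∧ dy + (3*x + 2*z) dx ∧ dz + (4*z) dy ∧ dz.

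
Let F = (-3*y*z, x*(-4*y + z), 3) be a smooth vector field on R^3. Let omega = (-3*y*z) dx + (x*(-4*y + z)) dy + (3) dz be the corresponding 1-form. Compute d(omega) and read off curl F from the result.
d(omega) = (-x) dy ∧ dz + (-3*y) dz ∧ dx + (-4*y + 4*z) dx ∧ dy; curl F = (-x, -3*y, -4*y + 4*z)

d omega = sum_{i<j} (∂f_j/∂x_i - ∂f_i/∂x_j) dx_i ∧ dx_j. Under the identification (dy ∧ dz, dz ∧ dx, dx ∧ dy) ↔ (e_x, e_y, e_z), the coefficients are exactly the components of curl F. Compute:
  ∂R/∂y - ∂Q/∂z = (0) - (x) = -x
  ∂P/∂z - ∂R/∂x = (-3*y) - (0) = -3*y
  ∂Q/∂x - ∂P/∂y = (-4*y + z) - (-3*z) = -4*y + 4*z.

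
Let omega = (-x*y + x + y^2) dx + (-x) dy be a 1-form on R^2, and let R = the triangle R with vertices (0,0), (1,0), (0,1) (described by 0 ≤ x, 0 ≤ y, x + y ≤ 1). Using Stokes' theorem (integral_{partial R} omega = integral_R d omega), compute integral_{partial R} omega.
integral_(partial R) omega = -2/3

Stokes: integral_partial_R omega = integral_R d omega with d omega = (∂Q/∂x - ∂P/∂y) dx ∧ dy.
  ∂Q/∂x = -1
  ∂P/∂y = -x + 2*y
  integrand = ∂Q/∂x - ∂P/∂y = x - 2*y - 1.
Integrating over R: integral_0^1 integral_0^{1-x} (x - 2*y - 1) dy dx = -2/3.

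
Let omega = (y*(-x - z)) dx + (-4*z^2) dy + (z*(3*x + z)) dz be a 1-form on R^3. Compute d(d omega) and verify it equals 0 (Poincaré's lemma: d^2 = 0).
d(d omega) = 0

Step 1: d omega = sum_{i<j} (∂f_j/∂x_i - ∂f_i/∂x_j) dx_i ∧ dx_j:
  coeff of dx ∧ dy: x + z
  coeff of dx ∧ dz: y + 3*z
  coeff of dy ∧ dz: 8*z
Step 2: Apply d again to each 2-form coefficient. The only possible 3-form in R^3 is dx ∧ dy ∧ dz, with coefficient
  ∂(coeff of dy∧dz)/∂x - ∂(coeff of dx∧dz)/∂y + ∂(coeff of dx∧dy)/∂z
  = ∂/∂x (8*z) - ∂/∂y (y + 3*z) + ∂/∂z (x + z).
Each of these terms simplifies to sums of mixed partials that cancel in pairs. The result is 0 (by equality of mixed partials for smooth functions — Schwarz / Clairaut).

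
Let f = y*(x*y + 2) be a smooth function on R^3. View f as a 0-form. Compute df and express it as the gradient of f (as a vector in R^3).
df = (y^2) dx + (2*x*y + 2) dy + (0) dz; grad f = (y^2, 2*x*y + 2, 0)

For a 0-form f, d f = (∂f/∂x) dx + (∂f/∂y) dy + (∂f/∂z) dz. The components of the vector representation are exactly the entries of grad f in Cartesian coordinates:
  ∂f/∂x = y^2
  ∂f/∂y = 2*x*y + 2
  ∂f/∂z = 0.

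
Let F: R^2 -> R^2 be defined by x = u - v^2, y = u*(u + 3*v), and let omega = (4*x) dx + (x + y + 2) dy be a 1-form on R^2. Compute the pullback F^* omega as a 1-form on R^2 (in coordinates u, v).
F^* omega = (2*u^3 + 9*u^2*v + 2*u^2 + 7*u*v^2 + 3*u*v + 8*u - 3*v^3 - 4*v^2 + 6*v) du + (3*u^3 + 9*u^2*v + 3*u^2 - 3*u*v^2 - 8*u*v + 6*u + 8*v^3) dv

Using F^*(f dg) = (f ∘ F) d(g ∘ F), substitute each coordinate x_i by F_i(u, v) in f_i, and replace dx_i by d F_i = (∂F_i/∂u) du + (∂F_i/∂v) dv.
  For the x component: f_1(F) = 4*u - 4*v^2; d F_1 = (1) du + (-2*v) dv
  For the y component: f_2(F) = u^2 + 3*u*v + u - v^2 + 2; d F_2 = (2*u + 3*v) du + (3*u) dv
Combining and collecting du, dv coefficients:
  coeff of du: 2*u^3 + 9*u^2*v + 2*u^2 + 7*u*v^2 + 3*u*v + 8*u - 3*v^3 - 4*v^2 + 6*v
  coeff of dv: 3*u^3 + 9*u^2*v + 3*u^2 - 3*u*v^2 - 8*u*v + 6*u + 8*v^3
F^* omega = (2*u^3 + 9*u^2*v + 2*u^2 + 7*u*v^2 + 3*u*v + 8*u - 3*v^3 - 4*v^2 + 6*v) du + (3*u^3 + 9*u^2*v + 3*u^2 - 3*u*v^2 - 8*u*v + 6*u + 8*v^3) dv.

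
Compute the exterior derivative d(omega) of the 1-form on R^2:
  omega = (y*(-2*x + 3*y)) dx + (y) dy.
d(omega) = (2*x - 6*y) dx ∧ dy

For a 1-form omega = sum_i f_i dx_i, the exterior derivative is
  d(omega) = sum_{i < j} (∂f_j/∂x_i - ∂f_i/∂x_j) dx_i ∧ dx_j.
  coefficient of dx ∧ dy: ∂f_2/∂x - ∂f_1/∂y = ∂(y)/∂x - ∂(y*(-2*x + 3*y))/∂y = 2*x - 6*y
Assembling: d(omega) = (2*x - 6*y) dx ∧ dy.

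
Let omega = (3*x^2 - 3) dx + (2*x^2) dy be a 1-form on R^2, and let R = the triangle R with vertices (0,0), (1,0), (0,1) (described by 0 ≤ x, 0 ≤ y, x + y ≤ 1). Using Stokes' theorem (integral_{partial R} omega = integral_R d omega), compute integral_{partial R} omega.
integral_(partial R) omega = 2/3

Stokes: integral_partial_R omega = integral_R d omega with d omega = (∂Q/∂x - ∂P/∂y) dx ∧ dy.
  ∂Q/∂x = 4*x
  ∂P/∂y = 0
  integrand = ∂Q/∂x - ∂P/∂y = 4*x.
Integrating over R: integral_0^1 integral_0^{1-x} (4*x) dy dx = 2/3.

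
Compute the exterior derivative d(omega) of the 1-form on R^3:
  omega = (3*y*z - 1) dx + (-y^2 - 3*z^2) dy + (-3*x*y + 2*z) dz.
d(omega) = (-3*z) dx ∧ dy + (-6*y) dx ∧ dz + (-3*x + 6*z) dy ∧ dz

For a 1-form omega = sum_i f_i dx_i, the exterior derivative is
  d(omega) = sum_{i < j} (∂f_j/∂x_i - ∂f_i/∂x_j) dx_i ∧ dx_j.
  coefficient of dx ∧ dy: ∂f_2/∂x - ∂f_1/∂y = ∂(-y^2 - 3*z^2)/∂x - ∂(3*y*z - 1)/∂y = -3*z
  coefficient of dx ∧ dz: ∂f_3/∂x - ∂f_1/∂z = ∂(-3*x*y + 2*z)/∂x - ∂(3*y*z - 1)/∂z = -6*y
  coefficient of dy ∧ dz: ∂f_3/∂y - ∂f_2/∂z = ∂(-3*x*y + 2*z)/∂y - ∂(-y^2 - 3*z^2)/∂z = -3*x + 6*z
Assembling: d(omega) = (-3*z) dx ∧ dy + (-6*y) dx ∧ dz + (-3*x + 6*z) dy ∧ dz.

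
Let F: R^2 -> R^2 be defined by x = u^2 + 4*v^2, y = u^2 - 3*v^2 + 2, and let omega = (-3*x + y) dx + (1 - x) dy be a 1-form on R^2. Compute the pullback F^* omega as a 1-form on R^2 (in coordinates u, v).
F^* omega = (2*u*(-3*u^2 - 19*v^2 + 3)) du + (2*v*(-5*u^2 - 48*v^2 + 5)) dv

Using F^*(f dg) = (f ∘ F) d(g ∘ F), substitute each coordinate x_i by F_i(u, v) in f_i, and replace dx_i by d F_i = (∂F_i/∂u) du + (∂F_i/∂v) dv.
  For the x component: f_1(F) = -2*u^2 - 15*v^2 + 2; d F_1 = (2*u) du + (8*v) dv
  For the y component: f_2(F) = -u^2 - 4*v^2 + 1; d F_2 = (2*u) du + (-6*v) dv
Combining and collecting du, dv coefficients:
  coeff of du: 2*u*(-3*u^2 - 19*v^2 + 3)
  coeff of dv: 2*v*(-5*u^2 - 48*v^2 + 5)
F^* omega = (2*u*(-3*u^2 - 19*v^2 + 3)) du + (2*v*(-5*u^2 - 48*v^2 + 5)) dv.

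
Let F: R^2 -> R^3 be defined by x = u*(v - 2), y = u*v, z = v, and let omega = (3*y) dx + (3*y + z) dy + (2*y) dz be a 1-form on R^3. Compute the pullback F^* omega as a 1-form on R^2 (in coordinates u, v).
F^* omega = (v*(6*u*v - 6*u + v)) du + (3*u*v*(2*u + 1)) dv

Using F^*(f dg) = (f ∘ F) d(g ∘ F), substitute each coordinate x_i by F_i(u, v) in f_i, and replace dx_i by d F_i = (∂F_i/∂u) du + (∂F_i/∂v) dv.
  For the x component: f_1(F) = 3*u*v; d F_1 = (v - 2) du + (u) dv
  For the y component: f_2(F) = v*(3*u + 1); d F_2 = (v) du + (u) dv
  For the z component: f_3(F) = 2*u*v; d F_3 = (0) du + (1) dv
Combining and collecting du, dv coefficients:
  coeff of du: v*(6*u*v - 6*u + v)
  coeff of dv: 3*u*v*(2*u + 1)
F^* omega = (v*(6*u*v - 6*u + v)) du + (3*u*v*(2*u + 1)) dv.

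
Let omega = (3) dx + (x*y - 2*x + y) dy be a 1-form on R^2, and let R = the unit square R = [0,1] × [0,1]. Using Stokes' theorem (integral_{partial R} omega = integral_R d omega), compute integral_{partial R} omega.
integral_(partial R) omega = -3/2

Stokes: integral_partial_R omega = integral_R d omega with d omega = (∂Q/∂x - ∂P/∂y) dx ∧ dy.
  ∂Q/∂x = y - 2
  ∂P/∂y = 0
  integrand = ∂Q/∂x - ∂P/∂y = y - 2.
Integrating over R: integral_0^1 integral_0^1 (y - 2) dx dy = -3/2.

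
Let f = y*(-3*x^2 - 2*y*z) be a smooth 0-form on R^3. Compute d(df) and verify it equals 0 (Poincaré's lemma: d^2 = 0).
d(df) = 0

Step 1: df = sum_i (∂f/∂x_i) dx_i = (-6*x*y) dx + (-3*x^2 - 4*y*z) dy + (-2*y^2) dz.
Step 2: Apply d again. Using the 1-form formula, the coefficient of dx ∧ dy in d(df) is ∂^2 f/∂x ∂y - ∂^2 f/∂y ∂x = (-6*x) - (-6*x) = 0 (equality of mixed partials for smooth f).
Similarly for dx ∧ dz and dy ∧ dz — all coefficients vanish. So d(df) = 0.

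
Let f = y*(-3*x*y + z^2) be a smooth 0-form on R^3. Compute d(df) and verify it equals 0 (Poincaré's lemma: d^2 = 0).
d(df) = 0

Step 1: df = sum_i (∂f/∂x_i) dx_i = (-3*y^2) dx + (-6*x*y + z^2) dy + (2*y*z) dz.
Step 2: Apply d again. Using the 1-form formula, the coefficient of dx ∧ dy in d(df) is ∂^2 f/∂x ∂y - ∂^2 f/∂y ∂x = (-6*y) - (-6*y) = 0 (equality of mixed partials for smooth f).
Similarly for dx ∧ dz and dy ∧ dz — all coefficients vanish. So d(df) = 0.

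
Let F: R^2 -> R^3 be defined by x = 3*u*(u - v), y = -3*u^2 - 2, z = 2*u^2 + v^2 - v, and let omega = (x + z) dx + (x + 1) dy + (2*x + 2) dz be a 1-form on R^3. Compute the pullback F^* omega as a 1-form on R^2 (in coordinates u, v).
F^* omega = (36*u^3 - 39*u^2*v + 15*u*v^2 - 6*u*v + 2*u - 3*v^3 + 3*v^2) du + (-15*u^3 + 21*u^2*v - 6*u^2 - 15*u*v^2 + 9*u*v + 4*v - 2) dv

Using F^*(f dg) = (f ∘ F) d(g ∘ F), substitute each coordinate x_i by F_i(u, v) in f_i, and replace dx_i by d F_i = (∂F_i/∂u) du + (∂F_i/∂v) dv.
  For the x component: f_1(F) = 5*u^2 - 3*u*v + v^2 - v; d F_1 = (6*u - 3*v) du + (-3*u) dv
  For the y component: f_2(F) = 3*u^2 - 3*u*v + 1; d F_2 = (-6*u) du + (0) dv
  For the z component: f_3(F) = 6*u^2 - 6*u*v + 2; d F_3 = (4*u) du + (2*v - 1) dv
Combining and collecting du, dv coefficients:
  coeff of du: 36*u^3 - 39*u^2*v + 15*u*v^2 - 6*u*v + 2*u - 3*v^3 + 3*v^2
  coeff of dv: -15*u^3 + 21*u^2*v - 6*u^2 - 15*u*v^2 + 9*u*v + 4*v - 2
F^* omega = (36*u^3 - 39*u^2*v + 15*u*v^2 - 6*u*v + 2*u - 3*v^3 + 3*v^2) du + (-15*u^3 + 21*u^2*v - 6*u^2 - 15*u*v^2 + 9*u*v + 4*v - 2) dv.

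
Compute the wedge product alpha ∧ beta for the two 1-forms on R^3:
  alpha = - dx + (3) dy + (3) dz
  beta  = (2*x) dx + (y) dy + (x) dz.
alpha ∧ beta = (-6*x - y) dx ∧ dy + (-7*x) dx ∧ dz + (3*x - 3*y) dy ∧ dz

Distribute the wedge, using dx_i ∧ dx_j = -dx_j ∧ dx_i and dx_i ∧ dx_i = 0. For each pair (i, j) with i < j, the coefficient of dx_i ∧ dx_j in alpha ∧ beta is (alpha_i * beta_j - alpha_j * beta_i). Collecting: alpha ∧ beta = (-6*x - y) dx ∧ dy + (-7*x) dx ∧ dz + (3*x - 3*y) dy ∧ dz.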